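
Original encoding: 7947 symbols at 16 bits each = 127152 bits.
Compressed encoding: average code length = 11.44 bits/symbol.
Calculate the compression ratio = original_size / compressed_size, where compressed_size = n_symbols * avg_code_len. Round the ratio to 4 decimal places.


original_size = n_symbols * orig_bits = 7947 * 16 = 127152 bits
compressed_size = n_symbols * avg_code_len = 7947 * 11.44 = 90913.68 bits
ratio = original_size / compressed_size = 127152 / 90913.68 = 1.3986

Compression ratio = 1.3986


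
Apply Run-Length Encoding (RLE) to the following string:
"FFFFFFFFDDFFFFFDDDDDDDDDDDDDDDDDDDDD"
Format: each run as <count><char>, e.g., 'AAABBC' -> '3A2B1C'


Scanning runs left to right:
  i=0: run of 'F' x 8 -> '8F'
  i=8: run of 'D' x 2 -> '2D'
  i=10: run of 'F' x 5 -> '5F'
  i=15: run of 'D' x 21 -> '21D'

RLE = 8F2D5F21D


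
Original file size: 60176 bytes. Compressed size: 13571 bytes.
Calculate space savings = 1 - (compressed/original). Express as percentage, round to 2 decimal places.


ratio = compressed/original = 13571/60176 = 0.225522
savings = 1 - ratio = 1 - 0.225522 = 0.774478
as a percentage: 0.774478 * 100 = 77.45%

Space savings = 1 - 13571/60176 = 77.45%


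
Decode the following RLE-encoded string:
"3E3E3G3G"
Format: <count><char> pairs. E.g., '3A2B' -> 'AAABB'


Expanding each <count><char> pair:
  3E -> 'EEE'
  3E -> 'EEE'
  3G -> 'GGG'
  3G -> 'GGG'

Decoded = EEEEEEGGGGGG


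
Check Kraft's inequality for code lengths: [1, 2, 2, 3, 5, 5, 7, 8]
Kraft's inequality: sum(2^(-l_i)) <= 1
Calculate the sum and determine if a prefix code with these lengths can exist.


Sum = 2^(-1) + 2^(-2) + 2^(-2) + 2^(-3) + 2^(-5) + 2^(-5) + 2^(-7) + 2^(-8)
    = 0.5 + 0.25 + 0.25 + 0.125 + 0.03125 + 0.03125 + 0.0078125 + 0.00390625
    = 307/256 = 1.19921875
Since 1.19921875 > 1, Kraft's inequality is NOT satisfied.
A prefix code with these lengths CANNOT exist.

Kraft sum = 1.19921875. Not satisfied.


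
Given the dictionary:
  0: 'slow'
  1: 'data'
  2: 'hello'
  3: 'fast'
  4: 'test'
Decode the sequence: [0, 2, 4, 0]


Look up each index in the dictionary:
  0 -> 'slow'
  2 -> 'hello'
  4 -> 'test'
  0 -> 'slow'

Decoded: "slow hello test slow"


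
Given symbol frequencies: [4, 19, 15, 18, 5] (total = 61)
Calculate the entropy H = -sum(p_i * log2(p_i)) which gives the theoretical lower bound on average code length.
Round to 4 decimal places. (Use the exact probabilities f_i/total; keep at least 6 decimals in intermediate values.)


Per-symbol terms -p_i * log2(p_i) with p_i = f_i/61:
  p = 4/61 = 0.065574: log2(p) = -3.930737, -p*log2(p) = 0.257753
  p = 19/61 = 0.311475: log2(p) = -1.682810, -p*log2(p) = 0.524154
  p = 15/61 = 0.245902: log2(p) = -2.023847, -p*log2(p) = 0.497667
  p = 18/61 = 0.295082: log2(p) = -1.760812, -p*log2(p) = 0.519584
  p = 5/61 = 0.081967: log2(p) = -3.608809, -p*log2(p) = 0.295804
H = 0.257753 + 0.524154 + 0.497667 + 0.519584 + 0.295804 = 2.094962

H = 2.095 bits/symbol


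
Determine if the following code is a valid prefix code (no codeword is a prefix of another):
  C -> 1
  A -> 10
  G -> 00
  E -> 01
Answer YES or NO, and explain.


Checking each pair (does one codeword prefix another?):
  C='1' vs A='10': prefix -- VIOLATION

NO -- this is NOT a valid prefix code. C (1) is a prefix of A (10).


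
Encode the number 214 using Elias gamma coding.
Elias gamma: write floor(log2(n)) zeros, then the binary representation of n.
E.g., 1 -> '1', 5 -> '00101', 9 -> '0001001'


num_bits = floor(log2(214)) + 1 = 8
leading_zeros = num_bits - 1 = 7
binary(214) = 11010110

Elias gamma(214) = '0000000' + '11010110' = 000000011010110 (15 bits)


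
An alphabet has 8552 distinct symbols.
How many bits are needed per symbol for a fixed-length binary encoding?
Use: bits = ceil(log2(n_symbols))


log2(8552) = 13.062
Bracket: 2^13 = 8192 < 8552 <= 2^14 = 16384
So ceil(log2(8552)) = 14

bits = ceil(log2(8552)) = ceil(13.062) = 14 bits


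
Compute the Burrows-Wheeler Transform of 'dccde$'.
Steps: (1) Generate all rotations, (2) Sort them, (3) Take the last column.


Rotations (sorted):
  0: $dccde -> last char: e
  1: ccde$d -> last char: d
  2: cde$dc -> last char: c
  3: dccde$ -> last char: $
  4: de$dcc -> last char: c
  5: e$dccd -> last char: d


BWT = edc$cd


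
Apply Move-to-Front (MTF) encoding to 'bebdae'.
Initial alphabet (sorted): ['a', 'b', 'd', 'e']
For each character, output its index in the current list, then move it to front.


MTF encoding:
'b': index 1 in ['a', 'b', 'd', 'e'] -> ['b', 'a', 'd', 'e']
'e': index 3 in ['b', 'a', 'd', 'e'] -> ['e', 'b', 'a', 'd']
'b': index 1 in ['e', 'b', 'a', 'd'] -> ['b', 'e', 'a', 'd']
'd': index 3 in ['b', 'e', 'a', 'd'] -> ['d', 'b', 'e', 'a']
'a': index 3 in ['d', 'b', 'e', 'a'] -> ['a', 'd', 'b', 'e']
'e': index 3 in ['a', 'd', 'b', 'e'] -> ['e', 'a', 'd', 'b']


Output: [1, 3, 1, 3, 3, 3]


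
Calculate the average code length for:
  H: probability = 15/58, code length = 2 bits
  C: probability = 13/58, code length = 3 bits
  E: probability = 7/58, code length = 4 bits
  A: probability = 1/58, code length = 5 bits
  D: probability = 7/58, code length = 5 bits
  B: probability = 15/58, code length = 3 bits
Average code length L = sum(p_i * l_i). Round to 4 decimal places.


Weighted contributions p_i * l_i:
  H: (15/58) * 2 = 30/58
  C: (13/58) * 3 = 39/58
  E: (7/58) * 4 = 28/58
  A: (1/58) * 5 = 5/58
  D: (7/58) * 5 = 35/58
  B: (15/58) * 3 = 45/58
Sum = (30 + 39 + 28 + 5 + 35 + 45)/58 = 182/58

L = 182/58 = 3.1379 bits/symbol


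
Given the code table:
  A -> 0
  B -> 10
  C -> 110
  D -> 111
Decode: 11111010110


Decoding:
111 -> D
110 -> C
10 -> B
110 -> C


Result: DCBC


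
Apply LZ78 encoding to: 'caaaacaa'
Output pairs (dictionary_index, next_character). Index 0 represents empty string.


LZ78 encoding steps:
Dictionary: {0: ''}
Step 1: w='' (idx 0), next='c' -> output (0, 'c'), add 'c' as idx 1
Step 2: w='' (idx 0), next='a' -> output (0, 'a'), add 'a' as idx 2
Step 3: w='a' (idx 2), next='a' -> output (2, 'a'), add 'aa' as idx 3
Step 4: w='a' (idx 2), next='c' -> output (2, 'c'), add 'ac' as idx 4
Step 5: w='aa' (idx 3), end of input -> output (3, '')


Encoded: [(0, 'c'), (0, 'a'), (2, 'a'), (2, 'c'), (3, '')]


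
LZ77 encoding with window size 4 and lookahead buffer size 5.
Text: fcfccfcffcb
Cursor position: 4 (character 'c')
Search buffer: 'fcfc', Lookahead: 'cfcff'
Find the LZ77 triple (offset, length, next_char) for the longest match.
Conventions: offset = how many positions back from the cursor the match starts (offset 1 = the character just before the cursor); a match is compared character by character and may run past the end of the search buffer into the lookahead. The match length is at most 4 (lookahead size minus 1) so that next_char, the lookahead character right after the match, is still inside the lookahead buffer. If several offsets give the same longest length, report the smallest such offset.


Try each offset into the search buffer:
  offset=1 (pos 3, char 'c'): match length 1
  offset=2 (pos 2, char 'f'): match length 0
  offset=3 (pos 1, char 'c'): match length 3
  offset=4 (pos 0, char 'f'): match length 0
Longest match has length 3 at offset 3.
next_char = character at position 4 + 3 = 7 -> 'f'

Best match: offset=3, length=3 (matching 'cfc' starting at position 1)
LZ77 triple: (3, 3, 'f')


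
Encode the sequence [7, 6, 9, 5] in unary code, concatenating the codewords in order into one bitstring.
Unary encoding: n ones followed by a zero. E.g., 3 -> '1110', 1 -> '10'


Encode each number as n ones followed by a terminating 0:
  7 -> 11111110 (8 bits)
  6 -> 1111110 (7 bits)
  9 -> 1111111110 (10 bits)
  5 -> 111110 (6 bits)
Total length = 8 + 7 + 10 + 6 = 31 bits.

Unary([7, 6, 9, 5]) = 1111111011111101111111110111110 (31 bits)


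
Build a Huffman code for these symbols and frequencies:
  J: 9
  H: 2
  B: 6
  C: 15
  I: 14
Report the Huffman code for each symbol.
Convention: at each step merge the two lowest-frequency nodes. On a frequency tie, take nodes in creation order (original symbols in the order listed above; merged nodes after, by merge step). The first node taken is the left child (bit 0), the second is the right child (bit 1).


Huffman tree construction:
Step 1: Merge H(2) + B(6) = 8
Step 2: Merge (H+B)(8) + J(9) = 17
Step 3: Merge I(14) + C(15) = 29
Step 4: Merge ((H+B)+J)(17) + (I+C)(29) = 46
Read each symbol's code off the tree from the root (left child = 0, right child = 1).

Codes:
  J: 01 (length 2)
  H: 000 (length 3)
  B: 001 (length 3)
  C: 11 (length 2)
  I: 10 (length 2)
Average code length: 100/46 = 2.1739 bits/symbol


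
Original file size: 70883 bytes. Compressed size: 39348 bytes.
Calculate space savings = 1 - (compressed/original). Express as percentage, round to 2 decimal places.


ratio = compressed/original = 39348/70883 = 0.555112
savings = 1 - ratio = 1 - 0.555112 = 0.444888
as a percentage: 0.444888 * 100 = 44.49%

Space savings = 1 - 39348/70883 = 44.49%


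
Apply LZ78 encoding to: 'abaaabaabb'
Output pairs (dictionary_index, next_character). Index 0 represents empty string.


LZ78 encoding steps:
Dictionary: {0: ''}
Step 1: w='' (idx 0), next='a' -> output (0, 'a'), add 'a' as idx 1
Step 2: w='' (idx 0), next='b' -> output (0, 'b'), add 'b' as idx 2
Step 3: w='a' (idx 1), next='a' -> output (1, 'a'), add 'aa' as idx 3
Step 4: w='a' (idx 1), next='b' -> output (1, 'b'), add 'ab' as idx 4
Step 5: w='aa' (idx 3), next='b' -> output (3, 'b'), add 'aab' as idx 5
Step 6: w='b' (idx 2), end of input -> output (2, '')


Encoded: [(0, 'a'), (0, 'b'), (1, 'a'), (1, 'b'), (3, 'b'), (2, '')]


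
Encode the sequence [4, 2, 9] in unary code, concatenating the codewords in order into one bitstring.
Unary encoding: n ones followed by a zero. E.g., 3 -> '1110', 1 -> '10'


Encode each number as n ones followed by a terminating 0:
  4 -> 11110 (5 bits)
  2 -> 110 (3 bits)
  9 -> 1111111110 (10 bits)
Total length = 5 + 3 + 10 = 18 bits.

Unary([4, 2, 9]) = 111101101111111110 (18 bits)


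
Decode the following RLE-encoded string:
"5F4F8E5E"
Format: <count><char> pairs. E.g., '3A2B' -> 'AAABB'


Expanding each <count><char> pair:
  5F -> 'FFFFF'
  4F -> 'FFFF'
  8E -> 'EEEEEEEE'
  5E -> 'EEEEE'

Decoded = FFFFFFFFFEEEEEEEEEEEEE


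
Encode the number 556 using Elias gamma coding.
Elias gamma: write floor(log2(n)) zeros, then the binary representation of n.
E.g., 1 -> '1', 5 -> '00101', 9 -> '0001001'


num_bits = floor(log2(556)) + 1 = 10
leading_zeros = num_bits - 1 = 9
binary(556) = 1000101100

Elias gamma(556) = '000000000' + '1000101100' = 0000000001000101100 (19 bits)


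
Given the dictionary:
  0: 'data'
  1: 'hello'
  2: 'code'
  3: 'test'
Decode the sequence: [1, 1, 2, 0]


Look up each index in the dictionary:
  1 -> 'hello'
  1 -> 'hello'
  2 -> 'code'
  0 -> 'data'

Decoded: "hello hello code data"


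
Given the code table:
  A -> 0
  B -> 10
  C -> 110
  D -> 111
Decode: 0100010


Decoding:
0 -> A
10 -> B
0 -> A
0 -> A
10 -> B


Result: ABAAB


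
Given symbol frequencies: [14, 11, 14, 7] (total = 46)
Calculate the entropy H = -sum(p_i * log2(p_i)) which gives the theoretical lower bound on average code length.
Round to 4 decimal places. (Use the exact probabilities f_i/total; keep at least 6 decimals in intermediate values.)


Per-symbol terms -p_i * log2(p_i) with p_i = f_i/46:
  p = 14/46 = 0.304348: log2(p) = -1.716207, -p*log2(p) = 0.522324
  p = 11/46 = 0.239130: log2(p) = -2.064130, -p*log2(p) = 0.493596
  p = 14/46 = 0.304348: log2(p) = -1.716207, -p*log2(p) = 0.522324
  p = 7/46 = 0.152174: log2(p) = -2.716207, -p*log2(p) = 0.413336
H = 0.522324 + 0.493596 + 0.522324 + 0.413336 = 1.951580

H = 1.9516 bits/symbol


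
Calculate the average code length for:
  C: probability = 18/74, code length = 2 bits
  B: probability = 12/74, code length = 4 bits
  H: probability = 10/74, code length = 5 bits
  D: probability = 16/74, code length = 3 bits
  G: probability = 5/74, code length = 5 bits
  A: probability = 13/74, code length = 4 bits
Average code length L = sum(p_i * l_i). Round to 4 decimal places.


Weighted contributions p_i * l_i:
  C: (18/74) * 2 = 36/74
  B: (12/74) * 4 = 48/74
  H: (10/74) * 5 = 50/74
  D: (16/74) * 3 = 48/74
  G: (5/74) * 5 = 25/74
  A: (13/74) * 4 = 52/74
Sum = (36 + 48 + 50 + 48 + 25 + 52)/74 = 259/74

L = 259/74 = 3.5000 bits/symbol


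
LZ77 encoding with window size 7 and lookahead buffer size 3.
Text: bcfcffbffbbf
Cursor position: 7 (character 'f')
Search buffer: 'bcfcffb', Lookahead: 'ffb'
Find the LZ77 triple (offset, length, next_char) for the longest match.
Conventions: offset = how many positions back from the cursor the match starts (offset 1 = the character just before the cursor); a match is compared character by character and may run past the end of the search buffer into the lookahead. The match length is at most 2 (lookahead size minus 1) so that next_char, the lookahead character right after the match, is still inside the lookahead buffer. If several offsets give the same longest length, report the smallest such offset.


Try each offset into the search buffer:
  offset=1 (pos 6, char 'b'): match length 0
  offset=2 (pos 5, char 'f'): match length 1
  offset=3 (pos 4, char 'f'): match length 2
  offset=4 (pos 3, char 'c'): match length 0
  offset=5 (pos 2, char 'f'): match length 1
  offset=6 (pos 1, char 'c'): match length 0
  offset=7 (pos 0, char 'b'): match length 0
Longest match has length 2 at offset 3.
next_char = character at position 7 + 2 = 9 -> 'b'

Best match: offset=3, length=2 (matching 'ff' starting at position 4)
LZ77 triple: (3, 2, 'b')


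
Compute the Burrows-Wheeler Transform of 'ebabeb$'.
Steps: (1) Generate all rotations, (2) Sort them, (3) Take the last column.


Rotations (sorted):
  0: $ebabeb -> last char: b
  1: abeb$eb -> last char: b
  2: b$ebabe -> last char: e
  3: babeb$e -> last char: e
  4: beb$eba -> last char: a
  5: eb$ebab -> last char: b
  6: ebabeb$ -> last char: $


BWT = bbeeab$


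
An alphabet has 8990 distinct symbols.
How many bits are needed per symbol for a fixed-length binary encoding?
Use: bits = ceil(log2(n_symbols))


log2(8990) = 13.1341
Bracket: 2^13 = 8192 < 8990 <= 2^14 = 16384
So ceil(log2(8990)) = 14

bits = ceil(log2(8990)) = ceil(13.1341) = 14 bits


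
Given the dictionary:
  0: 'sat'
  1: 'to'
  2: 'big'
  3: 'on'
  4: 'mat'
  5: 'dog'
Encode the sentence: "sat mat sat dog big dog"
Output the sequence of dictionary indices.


Look up each word in the dictionary:
  'sat' -> 0
  'mat' -> 4
  'sat' -> 0
  'dog' -> 5
  'big' -> 2
  'dog' -> 5

Encoded: [0, 4, 0, 5, 2, 5]


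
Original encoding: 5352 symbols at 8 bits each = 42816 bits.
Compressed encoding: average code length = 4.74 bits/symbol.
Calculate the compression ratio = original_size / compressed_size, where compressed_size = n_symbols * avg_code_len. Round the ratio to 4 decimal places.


original_size = n_symbols * orig_bits = 5352 * 8 = 42816 bits
compressed_size = n_symbols * avg_code_len = 5352 * 4.74 = 25368.48 bits
ratio = original_size / compressed_size = 42816 / 25368.48 = 1.6878

Compression ratio = 1.6878


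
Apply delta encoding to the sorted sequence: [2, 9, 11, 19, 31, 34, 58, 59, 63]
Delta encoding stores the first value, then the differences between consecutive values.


First value: 2
Deltas:
  9 - 2 = 7
  11 - 9 = 2
  19 - 11 = 8
  31 - 19 = 12
  34 - 31 = 3
  58 - 34 = 24
  59 - 58 = 1
  63 - 59 = 4


Delta encoded: [2, 7, 2, 8, 12, 3, 24, 1, 4]


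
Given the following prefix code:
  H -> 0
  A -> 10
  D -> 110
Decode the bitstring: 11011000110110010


Decoding step by step:
Bits 110 -> D
Bits 110 -> D
Bits 0 -> H
Bits 0 -> H
Bits 110 -> D
Bits 110 -> D
Bits 0 -> H
Bits 10 -> A


Decoded message: DDHHDDHA


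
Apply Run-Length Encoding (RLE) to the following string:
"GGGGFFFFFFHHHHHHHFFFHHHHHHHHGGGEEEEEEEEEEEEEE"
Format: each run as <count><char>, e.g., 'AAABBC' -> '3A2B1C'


Scanning runs left to right:
  i=0: run of 'G' x 4 -> '4G'
  i=4: run of 'F' x 6 -> '6F'
  i=10: run of 'H' x 7 -> '7H'
  i=17: run of 'F' x 3 -> '3F'
  i=20: run of 'H' x 8 -> '8H'
  i=28: run of 'G' x 3 -> '3G'
  i=31: run of 'E' x 14 -> '14E'

RLE = 4G6F7H3F8H3G14E


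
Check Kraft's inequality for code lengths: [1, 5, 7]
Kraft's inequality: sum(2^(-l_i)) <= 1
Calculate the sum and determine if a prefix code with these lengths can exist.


Sum = 2^(-1) + 2^(-5) + 2^(-7)
    = 0.5 + 0.03125 + 0.0078125
    = 69/128 = 0.5390625
Since 0.5390625 <= 1, Kraft's inequality IS satisfied.
A prefix code with these lengths CAN exist.

Kraft sum = 0.5390625. Satisfied.


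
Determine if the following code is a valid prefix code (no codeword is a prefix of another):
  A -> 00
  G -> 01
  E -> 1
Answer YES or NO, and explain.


Checking each pair (does one codeword prefix another?):
  A='00' vs G='01': no prefix
  A='00' vs E='1': no prefix
  G='01' vs A='00': no prefix
  G='01' vs E='1': no prefix
  E='1' vs A='00': no prefix
  E='1' vs G='01': no prefix
No violation found over all pairs.

YES -- this is a valid prefix code. No codeword is a prefix of any other codeword.


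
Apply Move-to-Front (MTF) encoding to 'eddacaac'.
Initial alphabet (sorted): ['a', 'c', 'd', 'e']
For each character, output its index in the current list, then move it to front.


MTF encoding:
'e': index 3 in ['a', 'c', 'd', 'e'] -> ['e', 'a', 'c', 'd']
'd': index 3 in ['e', 'a', 'c', 'd'] -> ['d', 'e', 'a', 'c']
'd': index 0 in ['d', 'e', 'a', 'c'] -> ['d', 'e', 'a', 'c']
'a': index 2 in ['d', 'e', 'a', 'c'] -> ['a', 'd', 'e', 'c']
'c': index 3 in ['a', 'd', 'e', 'c'] -> ['c', 'a', 'd', 'e']
'a': index 1 in ['c', 'a', 'd', 'e'] -> ['a', 'c', 'd', 'e']
'a': index 0 in ['a', 'c', 'd', 'e'] -> ['a', 'c', 'd', 'e']
'c': index 1 in ['a', 'c', 'd', 'e'] -> ['c', 'a', 'd', 'e']


Output: [3, 3, 0, 2, 3, 1, 0, 1]


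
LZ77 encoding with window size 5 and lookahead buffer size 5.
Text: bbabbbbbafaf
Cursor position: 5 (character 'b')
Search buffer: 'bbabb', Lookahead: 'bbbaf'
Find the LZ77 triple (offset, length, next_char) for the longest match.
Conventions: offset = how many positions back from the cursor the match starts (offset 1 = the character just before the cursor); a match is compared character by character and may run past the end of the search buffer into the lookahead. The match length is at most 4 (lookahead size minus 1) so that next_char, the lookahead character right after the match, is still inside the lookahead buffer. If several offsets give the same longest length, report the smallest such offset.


Try each offset into the search buffer:
  offset=1 (pos 4, char 'b'): match length 3
  offset=2 (pos 3, char 'b'): match length 3
  offset=3 (pos 2, char 'a'): match length 0
  offset=4 (pos 1, char 'b'): match length 1
  offset=5 (pos 0, char 'b'): match length 2
Longest match has length 3, found at offsets 1, 2; take the smallest, offset 1.
next_char = character at position 5 + 3 = 8 -> 'a'

Best match: offset=1, length=3 (matching 'bbb' starting at position 4)
LZ77 triple: (1, 3, 'a')


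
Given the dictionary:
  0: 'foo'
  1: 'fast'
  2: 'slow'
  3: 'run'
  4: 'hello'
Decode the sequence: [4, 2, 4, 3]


Look up each index in the dictionary:
  4 -> 'hello'
  2 -> 'slow'
  4 -> 'hello'
  3 -> 'run'

Decoded: "hello slow hello run"


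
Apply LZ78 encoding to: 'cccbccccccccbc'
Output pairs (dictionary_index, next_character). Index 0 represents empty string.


LZ78 encoding steps:
Dictionary: {0: ''}
Step 1: w='' (idx 0), next='c' -> output (0, 'c'), add 'c' as idx 1
Step 2: w='c' (idx 1), next='c' -> output (1, 'c'), add 'cc' as idx 2
Step 3: w='' (idx 0), next='b' -> output (0, 'b'), add 'b' as idx 3
Step 4: w='cc' (idx 2), next='c' -> output (2, 'c'), add 'ccc' as idx 4
Step 5: w='ccc' (idx 4), next='c' -> output (4, 'c'), add 'cccc' as idx 5
Step 6: w='c' (idx 1), next='b' -> output (1, 'b'), add 'cb' as idx 6
Step 7: w='c' (idx 1), end of input -> output (1, '')


Encoded: [(0, 'c'), (1, 'c'), (0, 'b'), (2, 'c'), (4, 'c'), (1, 'b'), (1, '')]


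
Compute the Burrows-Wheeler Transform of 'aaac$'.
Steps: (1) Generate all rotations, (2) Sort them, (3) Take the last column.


Rotations (sorted):
  0: $aaac -> last char: c
  1: aaac$ -> last char: $
  2: aac$a -> last char: a
  3: ac$aa -> last char: a
  4: c$aaa -> last char: a


BWT = c$aaa


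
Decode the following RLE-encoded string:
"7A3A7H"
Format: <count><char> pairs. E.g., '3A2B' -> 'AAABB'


Expanding each <count><char> pair:
  7A -> 'AAAAAAA'
  3A -> 'AAA'
  7H -> 'HHHHHHH'

Decoded = AAAAAAAAAAHHHHHHH


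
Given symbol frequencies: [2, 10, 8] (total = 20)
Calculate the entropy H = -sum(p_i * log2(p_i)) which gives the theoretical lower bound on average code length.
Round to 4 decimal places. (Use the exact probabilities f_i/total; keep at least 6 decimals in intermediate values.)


Per-symbol terms -p_i * log2(p_i) with p_i = f_i/20:
  p = 2/20 = 0.100000: log2(p) = -3.321928, -p*log2(p) = 0.332193
  p = 10/20 = 0.500000: log2(p) = -1.000000, -p*log2(p) = 0.500000
  p = 8/20 = 0.400000: log2(p) = -1.321928, -p*log2(p) = 0.528771
H = 0.332193 + 0.500000 + 0.528771 = 1.360964

H = 1.361 bits/symbol


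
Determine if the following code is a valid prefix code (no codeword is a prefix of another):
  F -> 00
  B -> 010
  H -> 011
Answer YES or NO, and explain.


Checking each pair (does one codeword prefix another?):
  F='00' vs B='010': no prefix
  F='00' vs H='011': no prefix
  B='010' vs F='00': no prefix
  B='010' vs H='011': no prefix
  H='011' vs F='00': no prefix
  H='011' vs B='010': no prefix
No violation found over all pairs.

YES -- this is a valid prefix code. No codeword is a prefix of any other codeword.


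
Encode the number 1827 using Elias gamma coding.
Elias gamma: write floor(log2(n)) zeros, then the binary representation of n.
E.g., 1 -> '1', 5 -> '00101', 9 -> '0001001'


num_bits = floor(log2(1827)) + 1 = 11
leading_zeros = num_bits - 1 = 10
binary(1827) = 11100100011

Elias gamma(1827) = '0000000000' + '11100100011' = 000000000011100100011 (21 bits)


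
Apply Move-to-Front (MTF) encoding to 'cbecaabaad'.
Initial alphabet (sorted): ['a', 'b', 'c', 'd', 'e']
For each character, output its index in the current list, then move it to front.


MTF encoding:
'c': index 2 in ['a', 'b', 'c', 'd', 'e'] -> ['c', 'a', 'b', 'd', 'e']
'b': index 2 in ['c', 'a', 'b', 'd', 'e'] -> ['b', 'c', 'a', 'd', 'e']
'e': index 4 in ['b', 'c', 'a', 'd', 'e'] -> ['e', 'b', 'c', 'a', 'd']
'c': index 2 in ['e', 'b', 'c', 'a', 'd'] -> ['c', 'e', 'b', 'a', 'd']
'a': index 3 in ['c', 'e', 'b', 'a', 'd'] -> ['a', 'c', 'e', 'b', 'd']
'a': index 0 in ['a', 'c', 'e', 'b', 'd'] -> ['a', 'c', 'e', 'b', 'd']
'b': index 3 in ['a', 'c', 'e', 'b', 'd'] -> ['b', 'a', 'c', 'e', 'd']
'a': index 1 in ['b', 'a', 'c', 'e', 'd'] -> ['a', 'b', 'c', 'e', 'd']
'a': index 0 in ['a', 'b', 'c', 'e', 'd'] -> ['a', 'b', 'c', 'e', 'd']
'd': index 4 in ['a', 'b', 'c', 'e', 'd'] -> ['d', 'a', 'b', 'c', 'e']


Output: [2, 2, 4, 2, 3, 0, 3, 1, 0, 4]


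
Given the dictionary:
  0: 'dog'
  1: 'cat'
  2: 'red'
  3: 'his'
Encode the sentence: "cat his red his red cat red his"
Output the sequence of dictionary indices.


Look up each word in the dictionary:
  'cat' -> 1
  'his' -> 3
  'red' -> 2
  'his' -> 3
  'red' -> 2
  'cat' -> 1
  'red' -> 2
  'his' -> 3

Encoded: [1, 3, 2, 3, 2, 1, 2, 3]


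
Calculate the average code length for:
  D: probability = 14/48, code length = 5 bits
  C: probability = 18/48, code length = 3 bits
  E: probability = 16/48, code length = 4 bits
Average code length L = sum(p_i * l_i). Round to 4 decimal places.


Weighted contributions p_i * l_i:
  D: (14/48) * 5 = 70/48
  C: (18/48) * 3 = 54/48
  E: (16/48) * 4 = 64/48
Sum = (70 + 54 + 64)/48 = 188/48

L = 188/48 = 3.9167 bits/symbol


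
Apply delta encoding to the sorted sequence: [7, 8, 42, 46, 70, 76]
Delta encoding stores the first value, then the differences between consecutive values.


First value: 7
Deltas:
  8 - 7 = 1
  42 - 8 = 34
  46 - 42 = 4
  70 - 46 = 24
  76 - 70 = 6


Delta encoded: [7, 1, 34, 4, 24, 6]


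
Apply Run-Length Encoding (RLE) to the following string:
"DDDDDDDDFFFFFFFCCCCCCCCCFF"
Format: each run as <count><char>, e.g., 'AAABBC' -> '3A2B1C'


Scanning runs left to right:
  i=0: run of 'D' x 8 -> '8D'
  i=8: run of 'F' x 7 -> '7F'
  i=15: run of 'C' x 9 -> '9C'
  i=24: run of 'F' x 2 -> '2F'

RLE = 8D7F9C2F


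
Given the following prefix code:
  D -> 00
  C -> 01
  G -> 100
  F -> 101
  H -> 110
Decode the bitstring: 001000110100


Decoding step by step:
Bits 00 -> D
Bits 100 -> G
Bits 01 -> C
Bits 101 -> F
Bits 00 -> D


Decoded message: DGCFD


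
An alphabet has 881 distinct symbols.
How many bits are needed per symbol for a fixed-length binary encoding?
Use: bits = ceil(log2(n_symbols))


log2(881) = 9.783
Bracket: 2^9 = 512 < 881 <= 2^10 = 1024
So ceil(log2(881)) = 10

bits = ceil(log2(881)) = ceil(9.783) = 10 bits


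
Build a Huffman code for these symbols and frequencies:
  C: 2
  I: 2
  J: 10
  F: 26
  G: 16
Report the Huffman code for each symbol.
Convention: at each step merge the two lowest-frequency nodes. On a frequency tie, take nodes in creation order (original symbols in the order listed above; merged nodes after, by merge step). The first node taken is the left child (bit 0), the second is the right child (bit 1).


Huffman tree construction:
Step 1: Merge C(2) + I(2) = 4
Step 2: Merge (C+I)(4) + J(10) = 14
Step 3: Merge ((C+I)+J)(14) + G(16) = 30
Step 4: Merge F(26) + (((C+I)+J)+G)(30) = 56
Read each symbol's code off the tree from the root (left child = 0, right child = 1).

Codes:
  C: 1000 (length 4)
  I: 1001 (length 4)
  J: 101 (length 3)
  F: 0 (length 1)
  G: 11 (length 2)
Average code length: 104/56 = 1.8571 bits/symbol


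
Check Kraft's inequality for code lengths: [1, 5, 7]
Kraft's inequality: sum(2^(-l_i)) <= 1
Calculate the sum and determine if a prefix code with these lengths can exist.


Sum = 2^(-1) + 2^(-5) + 2^(-7)
    = 0.5 + 0.03125 + 0.0078125
    = 69/128 = 0.5390625
Since 0.5390625 <= 1, Kraft's inequality IS satisfied.
A prefix code with these lengths CAN exist.

Kraft sum = 0.5390625. Satisfied.


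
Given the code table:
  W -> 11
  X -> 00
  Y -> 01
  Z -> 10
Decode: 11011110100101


Decoding:
11 -> W
01 -> Y
11 -> W
10 -> Z
10 -> Z
01 -> Y
01 -> Y


Result: WYWZZYY


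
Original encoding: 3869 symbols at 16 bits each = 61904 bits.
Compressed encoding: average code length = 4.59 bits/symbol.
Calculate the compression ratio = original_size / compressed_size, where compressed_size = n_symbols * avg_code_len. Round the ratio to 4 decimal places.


original_size = n_symbols * orig_bits = 3869 * 16 = 61904 bits
compressed_size = n_symbols * avg_code_len = 3869 * 4.59 = 17758.71 bits
ratio = original_size / compressed_size = 61904 / 17758.71 = 3.4858

Compression ratio = 3.4858


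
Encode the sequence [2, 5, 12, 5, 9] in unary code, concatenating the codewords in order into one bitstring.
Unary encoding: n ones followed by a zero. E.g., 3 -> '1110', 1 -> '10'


Encode each number as n ones followed by a terminating 0:
  2 -> 110 (3 bits)
  5 -> 111110 (6 bits)
  12 -> 1111111111110 (13 bits)
  5 -> 111110 (6 bits)
  9 -> 1111111110 (10 bits)
Total length = 3 + 6 + 13 + 6 + 10 = 38 bits.

Unary([2, 5, 12, 5, 9]) = 11011111011111111111101111101111111110 (38 bits)


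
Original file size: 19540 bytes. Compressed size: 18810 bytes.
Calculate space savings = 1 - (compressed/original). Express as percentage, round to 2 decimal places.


ratio = compressed/original = 18810/19540 = 0.962641
savings = 1 - ratio = 1 - 0.962641 = 0.037359
as a percentage: 0.037359 * 100 = 3.74%

Space savings = 1 - 18810/19540 = 3.74%


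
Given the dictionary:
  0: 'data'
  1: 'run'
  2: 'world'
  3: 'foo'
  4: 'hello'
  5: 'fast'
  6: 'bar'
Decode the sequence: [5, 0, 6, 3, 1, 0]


Look up each index in the dictionary:
  5 -> 'fast'
  0 -> 'data'
  6 -> 'bar'
  3 -> 'foo'
  1 -> 'run'
  0 -> 'data'

Decoded: "fast data bar foo run data"


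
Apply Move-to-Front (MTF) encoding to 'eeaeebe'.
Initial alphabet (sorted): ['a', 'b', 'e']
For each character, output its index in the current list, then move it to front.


MTF encoding:
'e': index 2 in ['a', 'b', 'e'] -> ['e', 'a', 'b']
'e': index 0 in ['e', 'a', 'b'] -> ['e', 'a', 'b']
'a': index 1 in ['e', 'a', 'b'] -> ['a', 'e', 'b']
'e': index 1 in ['a', 'e', 'b'] -> ['e', 'a', 'b']
'e': index 0 in ['e', 'a', 'b'] -> ['e', 'a', 'b']
'b': index 2 in ['e', 'a', 'b'] -> ['b', 'e', 'a']
'e': index 1 in ['b', 'e', 'a'] -> ['e', 'b', 'a']


Output: [2, 0, 1, 1, 0, 2, 1]


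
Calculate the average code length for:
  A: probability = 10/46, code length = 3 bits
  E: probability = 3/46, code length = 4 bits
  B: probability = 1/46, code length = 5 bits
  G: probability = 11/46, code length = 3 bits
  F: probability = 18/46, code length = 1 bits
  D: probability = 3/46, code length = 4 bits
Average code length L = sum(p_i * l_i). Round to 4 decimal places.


Weighted contributions p_i * l_i:
  A: (10/46) * 3 = 30/46
  E: (3/46) * 4 = 12/46
  B: (1/46) * 5 = 5/46
  G: (11/46) * 3 = 33/46
  F: (18/46) * 1 = 18/46
  D: (3/46) * 4 = 12/46
Sum = (30 + 12 + 5 + 33 + 18 + 12)/46 = 110/46

L = 110/46 = 2.3913 bits/symbol


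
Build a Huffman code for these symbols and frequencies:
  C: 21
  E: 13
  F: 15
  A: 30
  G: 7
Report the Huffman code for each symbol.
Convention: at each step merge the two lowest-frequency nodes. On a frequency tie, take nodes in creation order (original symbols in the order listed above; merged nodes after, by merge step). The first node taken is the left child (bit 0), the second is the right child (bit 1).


Huffman tree construction:
Step 1: Merge G(7) + E(13) = 20
Step 2: Merge F(15) + (G+E)(20) = 35
Step 3: Merge C(21) + A(30) = 51
Step 4: Merge (F+(G+E))(35) + (C+A)(51) = 86
Read each symbol's code off the tree from the root (left child = 0, right child = 1).

Codes:
  C: 10 (length 2)
  E: 011 (length 3)
  F: 00 (length 2)
  A: 11 (length 2)
  G: 010 (length 3)
Average code length: 192/86 = 2.2326 bits/symbol


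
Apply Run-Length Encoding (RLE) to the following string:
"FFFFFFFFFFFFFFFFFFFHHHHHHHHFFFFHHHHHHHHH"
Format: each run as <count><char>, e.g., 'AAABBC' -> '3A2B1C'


Scanning runs left to right:
  i=0: run of 'F' x 19 -> '19F'
  i=19: run of 'H' x 8 -> '8H'
  i=27: run of 'F' x 4 -> '4F'
  i=31: run of 'H' x 9 -> '9H'

RLE = 19F8H4F9H


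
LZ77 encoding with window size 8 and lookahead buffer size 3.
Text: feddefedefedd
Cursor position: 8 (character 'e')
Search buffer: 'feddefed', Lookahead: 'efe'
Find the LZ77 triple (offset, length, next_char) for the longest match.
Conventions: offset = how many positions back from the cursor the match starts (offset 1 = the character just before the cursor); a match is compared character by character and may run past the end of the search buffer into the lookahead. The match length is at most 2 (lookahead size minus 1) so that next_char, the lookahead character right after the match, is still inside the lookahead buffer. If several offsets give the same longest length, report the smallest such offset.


Try each offset into the search buffer:
  offset=1 (pos 7, char 'd'): match length 0
  offset=2 (pos 6, char 'e'): match length 1
  offset=3 (pos 5, char 'f'): match length 0
  offset=4 (pos 4, char 'e'): match length 2
  offset=5 (pos 3, char 'd'): match length 0
  offset=6 (pos 2, char 'd'): match length 0
  offset=7 (pos 1, char 'e'): match length 1
  offset=8 (pos 0, char 'f'): match length 0
Longest match has length 2 at offset 4.
next_char = character at position 8 + 2 = 10 -> 'e'

Best match: offset=4, length=2 (matching 'ef' starting at position 4)
LZ77 triple: (4, 2, 'e')


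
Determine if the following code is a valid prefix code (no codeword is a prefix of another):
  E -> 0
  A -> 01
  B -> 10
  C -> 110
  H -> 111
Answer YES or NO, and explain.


Checking each pair (does one codeword prefix another?):
  E='0' vs A='01': prefix -- VIOLATION

NO -- this is NOT a valid prefix code. E (0) is a prefix of A (01).


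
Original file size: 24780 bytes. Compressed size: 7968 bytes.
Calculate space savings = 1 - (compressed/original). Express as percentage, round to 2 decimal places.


ratio = compressed/original = 7968/24780 = 0.32155
savings = 1 - ratio = 1 - 0.32155 = 0.67845
as a percentage: 0.67845 * 100 = 67.85%

Space savings = 1 - 7968/24780 = 67.85%


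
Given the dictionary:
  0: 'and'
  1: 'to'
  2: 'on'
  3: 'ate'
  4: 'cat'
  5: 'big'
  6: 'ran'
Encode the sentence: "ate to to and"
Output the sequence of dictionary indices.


Look up each word in the dictionary:
  'ate' -> 3
  'to' -> 1
  'to' -> 1
  'and' -> 0

Encoded: [3, 1, 1, 0]


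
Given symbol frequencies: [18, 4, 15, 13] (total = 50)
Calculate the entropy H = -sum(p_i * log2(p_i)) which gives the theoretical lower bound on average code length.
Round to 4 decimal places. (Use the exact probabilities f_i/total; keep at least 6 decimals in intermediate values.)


Per-symbol terms -p_i * log2(p_i) with p_i = f_i/50:
  p = 18/50 = 0.360000: log2(p) = -1.473931, -p*log2(p) = 0.530615
  p = 4/50 = 0.080000: log2(p) = -3.643856, -p*log2(p) = 0.291508
  p = 15/50 = 0.300000: log2(p) = -1.736966, -p*log2(p) = 0.521090
  p = 13/50 = 0.260000: log2(p) = -1.943416, -p*log2(p) = 0.505288
H = 0.530615 + 0.291508 + 0.521090 + 0.505288 = 1.848501

H = 1.8485 bits/symbol


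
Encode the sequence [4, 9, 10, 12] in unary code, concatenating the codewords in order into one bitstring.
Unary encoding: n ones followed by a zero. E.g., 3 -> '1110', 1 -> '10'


Encode each number as n ones followed by a terminating 0:
  4 -> 11110 (5 bits)
  9 -> 1111111110 (10 bits)
  10 -> 11111111110 (11 bits)
  12 -> 1111111111110 (13 bits)
Total length = 5 + 10 + 11 + 13 = 39 bits.

Unary([4, 9, 10, 12]) = 111101111111110111111111101111111111110 (39 bits)


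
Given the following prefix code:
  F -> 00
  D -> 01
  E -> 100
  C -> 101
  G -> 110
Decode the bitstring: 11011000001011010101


Decoding step by step:
Bits 110 -> G
Bits 110 -> G
Bits 00 -> F
Bits 00 -> F
Bits 101 -> C
Bits 101 -> C
Bits 01 -> D
Bits 01 -> D


Decoded message: GGFFCCDD


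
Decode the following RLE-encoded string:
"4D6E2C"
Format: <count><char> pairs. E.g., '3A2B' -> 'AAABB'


Expanding each <count><char> pair:
  4D -> 'DDDD'
  6E -> 'EEEEEE'
  2C -> 'CC'

Decoded = DDDDEEEEEECC


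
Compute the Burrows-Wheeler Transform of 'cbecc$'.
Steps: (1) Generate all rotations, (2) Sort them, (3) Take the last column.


Rotations (sorted):
  0: $cbecc -> last char: c
  1: becc$c -> last char: c
  2: c$cbec -> last char: c
  3: cbecc$ -> last char: $
  4: cc$cbe -> last char: e
  5: ecc$cb -> last char: b


BWT = ccc$eb


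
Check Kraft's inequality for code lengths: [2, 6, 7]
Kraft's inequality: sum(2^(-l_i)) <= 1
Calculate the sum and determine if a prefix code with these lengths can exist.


Sum = 2^(-2) + 2^(-6) + 2^(-7)
    = 0.25 + 0.015625 + 0.0078125
    = 35/128 = 0.2734375
Since 0.2734375 <= 1, Kraft's inequality IS satisfied.
A prefix code with these lengths CAN exist.

Kraft sum = 0.2734375. Satisfied.


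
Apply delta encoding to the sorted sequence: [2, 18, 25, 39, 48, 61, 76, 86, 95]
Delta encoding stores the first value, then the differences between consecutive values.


First value: 2
Deltas:
  18 - 2 = 16
  25 - 18 = 7
  39 - 25 = 14
  48 - 39 = 9
  61 - 48 = 13
  76 - 61 = 15
  86 - 76 = 10
  95 - 86 = 9


Delta encoded: [2, 16, 7, 14, 9, 13, 15, 10, 9]


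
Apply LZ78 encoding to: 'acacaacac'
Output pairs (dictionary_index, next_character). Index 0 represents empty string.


LZ78 encoding steps:
Dictionary: {0: ''}
Step 1: w='' (idx 0), next='a' -> output (0, 'a'), add 'a' as idx 1
Step 2: w='' (idx 0), next='c' -> output (0, 'c'), add 'c' as idx 2
Step 3: w='a' (idx 1), next='c' -> output (1, 'c'), add 'ac' as idx 3
Step 4: w='a' (idx 1), next='a' -> output (1, 'a'), add 'aa' as idx 4
Step 5: w='c' (idx 2), next='a' -> output (2, 'a'), add 'ca' as idx 5
Step 6: w='c' (idx 2), end of input -> output (2, '')


Encoded: [(0, 'a'), (0, 'c'), (1, 'c'), (1, 'a'), (2, 'a'), (2, '')]


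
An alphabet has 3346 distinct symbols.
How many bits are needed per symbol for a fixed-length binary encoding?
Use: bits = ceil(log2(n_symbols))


log2(3346) = 11.7082
Bracket: 2^11 = 2048 < 3346 <= 2^12 = 4096
So ceil(log2(3346)) = 12

bits = ceil(log2(3346)) = ceil(11.7082) = 12 bits


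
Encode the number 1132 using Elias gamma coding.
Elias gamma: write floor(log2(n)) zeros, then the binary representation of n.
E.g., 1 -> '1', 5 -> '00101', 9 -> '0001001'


num_bits = floor(log2(1132)) + 1 = 11
leading_zeros = num_bits - 1 = 10
binary(1132) = 10001101100

Elias gamma(1132) = '0000000000' + '10001101100' = 000000000010001101100 (21 bits)


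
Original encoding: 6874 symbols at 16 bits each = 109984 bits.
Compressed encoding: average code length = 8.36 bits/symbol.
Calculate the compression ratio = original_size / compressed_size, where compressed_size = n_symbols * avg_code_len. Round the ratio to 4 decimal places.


original_size = n_symbols * orig_bits = 6874 * 16 = 109984 bits
compressed_size = n_symbols * avg_code_len = 6874 * 8.36 = 57466.64 bits
ratio = original_size / compressed_size = 109984 / 57466.64 = 1.9139

Compression ratio = 1.9139


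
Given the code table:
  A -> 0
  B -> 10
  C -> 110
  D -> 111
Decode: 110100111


Decoding:
110 -> C
10 -> B
0 -> A
111 -> D


Result: CBAD


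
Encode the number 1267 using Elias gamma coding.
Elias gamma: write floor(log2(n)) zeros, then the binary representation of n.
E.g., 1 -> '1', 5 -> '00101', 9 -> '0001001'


num_bits = floor(log2(1267)) + 1 = 11
leading_zeros = num_bits - 1 = 10
binary(1267) = 10011110011

Elias gamma(1267) = '0000000000' + '10011110011' = 000000000010011110011 (21 bits)


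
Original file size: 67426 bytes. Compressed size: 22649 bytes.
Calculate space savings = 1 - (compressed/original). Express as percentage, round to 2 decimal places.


ratio = compressed/original = 22649/67426 = 0.335909
savings = 1 - ratio = 1 - 0.335909 = 0.664091
as a percentage: 0.664091 * 100 = 66.41%

Space savings = 1 - 22649/67426 = 66.41%


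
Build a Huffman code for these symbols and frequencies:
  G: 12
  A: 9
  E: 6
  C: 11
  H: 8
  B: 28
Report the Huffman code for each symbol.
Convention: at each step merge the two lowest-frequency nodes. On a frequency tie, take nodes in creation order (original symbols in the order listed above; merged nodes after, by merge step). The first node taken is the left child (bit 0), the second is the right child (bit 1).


Huffman tree construction:
Step 1: Merge E(6) + H(8) = 14
Step 2: Merge A(9) + C(11) = 20
Step 3: Merge G(12) + (E+H)(14) = 26
Step 4: Merge (A+C)(20) + (G+(E+H))(26) = 46
Step 5: Merge B(28) + ((A+C)+(G+(E+H)))(46) = 74
Read each symbol's code off the tree from the root (left child = 0, right child = 1).

Codes:
  G: 110 (length 3)
  A: 100 (length 3)
  E: 1110 (length 4)
  C: 101 (length 3)
  H: 1111 (length 4)
  B: 0 (length 1)
Average code length: 180/74 = 2.4324 bits/symbol


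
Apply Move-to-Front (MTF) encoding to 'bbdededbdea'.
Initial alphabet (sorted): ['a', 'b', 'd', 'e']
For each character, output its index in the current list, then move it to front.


MTF encoding:
'b': index 1 in ['a', 'b', 'd', 'e'] -> ['b', 'a', 'd', 'e']
'b': index 0 in ['b', 'a', 'd', 'e'] -> ['b', 'a', 'd', 'e']
'd': index 2 in ['b', 'a', 'd', 'e'] -> ['d', 'b', 'a', 'e']
'e': index 3 in ['d', 'b', 'a', 'e'] -> ['e', 'd', 'b', 'a']
'd': index 1 in ['e', 'd', 'b', 'a'] -> ['d', 'e', 'b', 'a']
'e': index 1 in ['d', 'e', 'b', 'a'] -> ['e', 'd', 'b', 'a']
'd': index 1 in ['e', 'd', 'b', 'a'] -> ['d', 'e', 'b', 'a']
'b': index 2 in ['d', 'e', 'b', 'a'] -> ['b', 'd', 'e', 'a']
'd': index 1 in ['b', 'd', 'e', 'a'] -> ['d', 'b', 'e', 'a']
'e': index 2 in ['d', 'b', 'e', 'a'] -> ['e', 'd', 'b', 'a']
'a': index 3 in ['e', 'd', 'b', 'a'] -> ['a', 'e', 'd', 'b']


Output: [1, 0, 2, 3, 1, 1, 1, 2, 1, 2, 3]
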